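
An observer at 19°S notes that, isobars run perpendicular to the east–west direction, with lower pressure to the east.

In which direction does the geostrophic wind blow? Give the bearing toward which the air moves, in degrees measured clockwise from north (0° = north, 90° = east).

000°

The pressure-gradient force points toward the east (bearing 090°).
Geostrophic balance: in the Southern Hemisphere the Coriolis force deflects motion to the left, so the geostrophic wind blows 90° to the left of the pressure-gradient force (low pressure on the right).
Rotating 090° by 90° counterclockwise gives 000° — the wind blows toward the north.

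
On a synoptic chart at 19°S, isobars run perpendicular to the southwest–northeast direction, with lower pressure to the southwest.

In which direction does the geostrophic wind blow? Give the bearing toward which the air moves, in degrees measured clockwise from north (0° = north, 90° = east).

The pressure-gradient force points toward the southwest (bearing 225°).
Geostrophic balance: in the Southern Hemisphere the Coriolis force deflects motion to the left, so the geostrophic wind blows 90° to the left of the pressure-gradient force (low pressure on the right).
Rotating 225° by 90° counterclockwise gives 135° — the wind blows toward the southeast.

135°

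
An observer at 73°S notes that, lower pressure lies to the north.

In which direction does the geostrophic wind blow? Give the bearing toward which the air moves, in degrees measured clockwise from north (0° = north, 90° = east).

The pressure-gradient force points toward the north (bearing 000°).
Geostrophic balance: in the Southern Hemisphere the Coriolis force deflects motion to the left, so the geostrophic wind blows 90° to the left of the pressure-gradient force (low pressure on the right).
Rotating 000° by 90° counterclockwise gives 270° — the wind blows toward the west.

270°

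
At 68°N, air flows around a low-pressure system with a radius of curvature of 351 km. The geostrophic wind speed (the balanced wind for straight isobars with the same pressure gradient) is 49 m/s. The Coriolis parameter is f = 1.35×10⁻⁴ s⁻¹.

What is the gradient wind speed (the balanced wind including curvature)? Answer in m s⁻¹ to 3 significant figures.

30.0 m s⁻¹

Around a low, centrifugal force acts outward with Coriolis, so pressure-gradient force balances both:
(1/ρ)|∂P/∂n| = fV + V²/R  →  V² + fR·V − fR·V_g = 0
With fR = 1.35×10⁻⁴ × 351×10³ m = 47.4 m/s:
V = [−fR + √((fR)² + 4 fR V_g)]/2 = [−47.4 + √(47.4² + 4×47.4×49)]/2 = 30 m/s
Subgeostrophic (V < V_g = 49 m/s), as expected around a low.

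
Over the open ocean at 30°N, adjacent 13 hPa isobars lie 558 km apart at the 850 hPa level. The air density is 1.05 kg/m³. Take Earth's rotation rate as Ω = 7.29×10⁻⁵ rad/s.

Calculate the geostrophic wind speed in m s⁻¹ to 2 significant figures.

Coriolis parameter at 30°N:
f = 2Ω sin φ = 2 × 7.29×10⁻⁵ × sin 30° = 7.29×10⁻⁵ s⁻¹
Pressure gradient: |∂P/∂n| = 1300 Pa / 558000 m = 2.33×10⁻³ Pa/m
Geostrophic balance (pressure-gradient force = Coriolis force):
V_g = (1/(fρ)) |∂P/∂n| = 2.33×10⁻³ / (7.29×10⁻⁵ × 1.05) = 30.4 m/s

30 m s⁻¹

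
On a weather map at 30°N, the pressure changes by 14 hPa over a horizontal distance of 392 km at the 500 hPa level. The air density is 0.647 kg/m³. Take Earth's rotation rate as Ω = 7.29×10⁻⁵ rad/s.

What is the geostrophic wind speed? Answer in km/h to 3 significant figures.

273 km/h

Coriolis parameter at 30°N:
f = 2Ω sin φ = 2 × 7.29×10⁻⁵ × sin 30° = 7.29×10⁻⁵ s⁻¹
Pressure gradient: |∂P/∂n| = 1400 Pa / 392000 m = 3.57×10⁻³ Pa/m
Geostrophic balance (pressure-gradient force = Coriolis force):
V_g = (1/(fρ)) |∂P/∂n| = 3.57×10⁻³ / (7.29×10⁻⁵ × 0.647) = 75.7 m/s
Converting: 75.7 m/s × 3.6 = 273 km/h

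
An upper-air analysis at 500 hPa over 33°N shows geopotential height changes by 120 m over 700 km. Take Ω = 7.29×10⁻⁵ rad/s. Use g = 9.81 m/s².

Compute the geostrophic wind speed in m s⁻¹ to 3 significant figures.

Coriolis parameter at 33°N:
f = 2Ω sin φ = 2 × 7.29×10⁻⁵ × sin 33° = 7.94×10⁻⁵ s⁻¹
Height gradient: |∂Z/∂n| = 120 m / 700000 m = 1.71×10⁻⁴
On a pressure surface, geostrophic balance gives V_g = (g/f)|∂Z/∂n|:
V_g = 9.81 × 1.71×10⁻⁴ / 7.94×10⁻⁵ = 21.2 m/s

21.2 m s⁻¹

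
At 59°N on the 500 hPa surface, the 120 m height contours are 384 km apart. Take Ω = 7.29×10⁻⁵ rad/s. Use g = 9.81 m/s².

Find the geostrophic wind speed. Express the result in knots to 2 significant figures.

Coriolis parameter at 59°N:
f = 2Ω sin φ = 2 × 7.29×10⁻⁵ × sin 59° = 1.25×10⁻⁴ s⁻¹
Height gradient: |∂Z/∂n| = 120 m / 384000 m = 3.12×10⁻⁴
On a pressure surface, geostrophic balance gives V_g = (g/f)|∂Z/∂n|:
V_g = 9.81 × 3.12×10⁻⁴ / 1.25×10⁻⁴ = 24.5 m/s
Converting: 24.5 m/s × 1.944 = 48 knots

48 knots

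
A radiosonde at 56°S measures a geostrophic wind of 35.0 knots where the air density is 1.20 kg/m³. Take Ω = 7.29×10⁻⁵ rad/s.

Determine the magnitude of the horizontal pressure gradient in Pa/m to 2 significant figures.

2.6×10⁻³ Pa/m

Coriolis parameter at 56°S:
f = 2Ω sin φ = 2 × 7.29×10⁻⁵ × sin 56° = 1.21×10⁻⁴ s⁻¹
Wind speed in SI: 35.0 knots = 18.0 m/s
Geostrophic balance rearranged: |∂P/∂n| = f ρ V_g
|∂P/∂n| = 1.21×10⁻⁴ × 1.20 × 18.0 = 2.61×10⁻³ Pa/m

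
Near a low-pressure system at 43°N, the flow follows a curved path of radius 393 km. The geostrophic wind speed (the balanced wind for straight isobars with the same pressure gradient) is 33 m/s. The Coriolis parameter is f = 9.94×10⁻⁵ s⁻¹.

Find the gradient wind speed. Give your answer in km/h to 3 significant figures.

76.8 km/h

Around a low, centrifugal force acts outward with Coriolis, so pressure-gradient force balances both:
(1/ρ)|∂P/∂n| = fV + V²/R  →  V² + fR·V − fR·V_g = 0
With fR = 9.94×10⁻⁵ × 393×10³ m = 39.1 m/s:
V = [−fR + √((fR)² + 4 fR V_g)]/2 = [−39.1 + √(39.1² + 4×39.1×33)]/2 = 21.3 m/s
Subgeostrophic (V < V_g = 33 m/s), as expected around a low.
Converting: 21.3 m/s × 3.6 = 76.8 km/h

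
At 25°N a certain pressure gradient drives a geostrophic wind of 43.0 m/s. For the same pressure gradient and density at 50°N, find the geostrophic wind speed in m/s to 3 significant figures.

With the same pressure gradient and density, V_g ∝ 1/f ∝ 1/sin φ.
V₂ = V₁ · sin φ₁ / sin φ₂ = 43.0 × sin 25° / sin 50°
V₂ = 43.0 × 0.4226/0.7660 = 23.7 m/s

23.7 m/s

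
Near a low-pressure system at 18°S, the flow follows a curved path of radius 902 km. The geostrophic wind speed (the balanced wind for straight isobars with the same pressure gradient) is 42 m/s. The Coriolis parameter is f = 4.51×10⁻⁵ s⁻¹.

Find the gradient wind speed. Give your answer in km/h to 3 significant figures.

92.6 km/h

Around a low, centrifugal force acts outward with Coriolis, so pressure-gradient force balances both:
(1/ρ)|∂P/∂n| = fV + V²/R  →  V² + fR·V − fR·V_g = 0
With fR = 4.51×10⁻⁵ × 902×10³ m = 40.7 m/s:
V = [−fR + √((fR)² + 4 fR V_g)]/2 = [−40.7 + √(40.7² + 4×40.7×42)]/2 = 25.7 m/s
Subgeostrophic (V < V_g = 42 m/s), as expected around a low.
Converting: 25.7 m/s × 3.6 = 92.6 km/h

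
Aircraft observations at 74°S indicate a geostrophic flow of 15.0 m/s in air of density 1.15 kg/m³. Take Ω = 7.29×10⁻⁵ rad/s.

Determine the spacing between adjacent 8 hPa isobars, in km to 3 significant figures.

Coriolis parameter at 74°S:
f = 2Ω sin φ = 2 × 7.29×10⁻⁵ × sin 74° = 1.40×10⁻⁴ s⁻¹
Geostrophic balance rearranged: |∂P/∂n| = f ρ V_g
|∂P/∂n| = 1.40×10⁻⁴ × 1.15 × 15.0 = 2.42×10⁻³ Pa/m
Isobar spacing: Δn = ΔP/|∂P/∂n| = 800 Pa / 2.42×10⁻³ Pa/m = 330904 m ≈ 331 km

331 km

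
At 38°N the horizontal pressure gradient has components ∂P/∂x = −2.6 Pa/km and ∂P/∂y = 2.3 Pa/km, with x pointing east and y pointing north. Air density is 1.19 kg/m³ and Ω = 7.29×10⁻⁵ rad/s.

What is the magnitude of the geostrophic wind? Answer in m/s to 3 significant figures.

Coriolis parameter at 38°N:
f = 2Ω sin φ = 2 × 7.29×10⁻⁵ × sin 38° = 8.98×10⁻⁵ s⁻¹
Component geostrophic relations (x east, y north):
u_g = −(1/(fρ)) ∂P/∂y,  v_g = (1/(fρ)) ∂P/∂x
u_g = −(2.3×10⁻³)/(8.98×10⁻⁵ × 1.19) = −21.5 m/s;  v_g = (−2.6×10⁻³)/(8.98×10⁻⁵ × 1.19) = −24.3 m/s
|V_g| = √(u_g² + v_g²) = 32.5 m/s

32.5 m/s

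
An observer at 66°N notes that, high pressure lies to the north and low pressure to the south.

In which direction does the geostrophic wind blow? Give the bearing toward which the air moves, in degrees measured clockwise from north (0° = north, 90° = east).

270°

The pressure-gradient force points toward the south (bearing 180°).
Geostrophic balance: in the Northern Hemisphere the Coriolis force deflects motion to the right, so the geostrophic wind blows 90° to the right of the pressure-gradient force (low pressure on the left).
Rotating 180° by 90° clockwise gives 270° — the wind blows toward the west.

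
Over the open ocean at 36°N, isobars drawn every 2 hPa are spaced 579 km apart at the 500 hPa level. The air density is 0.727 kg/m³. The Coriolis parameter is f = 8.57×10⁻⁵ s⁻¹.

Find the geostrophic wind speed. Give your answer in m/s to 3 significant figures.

5.54 m/s

Pressure gradient: |∂P/∂n| = 200 Pa / 579000 m = 3.45×10⁻⁴ Pa/m
Geostrophic balance (pressure-gradient force = Coriolis force):
V_g = (1/(fρ)) |∂P/∂n| = 3.45×10⁻⁴ / (8.57×10⁻⁵ × 0.727) = 5.54 m/s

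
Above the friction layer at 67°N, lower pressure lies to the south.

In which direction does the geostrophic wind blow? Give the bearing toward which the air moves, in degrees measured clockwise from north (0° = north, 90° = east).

The pressure-gradient force points toward the south (bearing 180°).
Geostrophic balance: in the Northern Hemisphere the Coriolis force deflects motion to the right, so the geostrophic wind blows 90° to the right of the pressure-gradient force (low pressure on the left).
Rotating 180° by 90° clockwise gives 270° — the wind blows toward the west.

270°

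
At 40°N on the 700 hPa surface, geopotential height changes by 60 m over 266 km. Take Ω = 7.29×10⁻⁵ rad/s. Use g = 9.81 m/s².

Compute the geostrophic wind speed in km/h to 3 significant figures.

85.0 km/h

Coriolis parameter at 40°N:
f = 2Ω sin φ = 2 × 7.29×10⁻⁵ × sin 40° = 9.37×10⁻⁵ s⁻¹
Height gradient: |∂Z/∂n| = 60 m / 266000 m = 2.26×10⁻⁴
On a pressure surface, geostrophic balance gives V_g = (g/f)|∂Z/∂n|:
V_g = 9.81 × 2.26×10⁻⁴ / 9.37×10⁻⁵ = 23.6 m/s
Converting: 23.6 m/s × 3.6 = 85.0 km/h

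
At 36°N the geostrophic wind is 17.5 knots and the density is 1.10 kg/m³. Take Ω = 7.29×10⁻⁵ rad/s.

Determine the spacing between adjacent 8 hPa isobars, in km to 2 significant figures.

Coriolis parameter at 36°N:
f = 2Ω sin φ = 2 × 7.29×10⁻⁵ × sin 36° = 8.57×10⁻⁵ s⁻¹
Wind speed in SI: 17.5 knots = 9.00 m/s
Geostrophic balance rearranged: |∂P/∂n| = f ρ V_g
|∂P/∂n| = 8.57×10⁻⁵ × 1.10 × 9.00 = 8.49×10⁻⁴ Pa/m
Isobar spacing: Δn = ΔP/|∂P/∂n| = 800 Pa / 8.49×10⁻⁴ Pa/m = 942638 m ≈ 940 km

940 km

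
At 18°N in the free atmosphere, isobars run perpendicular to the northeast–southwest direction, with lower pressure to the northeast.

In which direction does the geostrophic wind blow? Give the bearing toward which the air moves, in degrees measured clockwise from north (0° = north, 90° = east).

135°

The pressure-gradient force points toward the northeast (bearing 045°).
Geostrophic balance: in the Northern Hemisphere the Coriolis force deflects motion to the right, so the geostrophic wind blows 90° to the right of the pressure-gradient force (low pressure on the left).
Rotating 045° by 90° clockwise gives 135° — the wind blows toward the southeast.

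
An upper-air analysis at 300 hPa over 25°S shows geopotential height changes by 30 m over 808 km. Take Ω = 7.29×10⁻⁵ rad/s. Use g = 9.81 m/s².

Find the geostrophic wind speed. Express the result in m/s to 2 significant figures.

5.9 m/s

Coriolis parameter at 25°S:
f = 2Ω sin φ = 2 × 7.29×10⁻⁵ × sin 25° = 6.16×10⁻⁵ s⁻¹
Height gradient: |∂Z/∂n| = 30 m / 808000 m = 3.71×10⁻⁵
On a pressure surface, geostrophic balance gives V_g = (g/f)|∂Z/∂n|:
V_g = 9.81 × 3.71×10⁻⁵ / 6.16×10⁻⁵ = 5.91 m/s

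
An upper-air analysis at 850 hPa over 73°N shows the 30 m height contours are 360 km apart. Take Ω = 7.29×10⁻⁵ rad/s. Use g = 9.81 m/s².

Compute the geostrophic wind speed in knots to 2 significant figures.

Coriolis parameter at 73°N:
f = 2Ω sin φ = 2 × 7.29×10⁻⁵ × sin 73° = 1.39×10⁻⁴ s⁻¹
Height gradient: |∂Z/∂n| = 30 m / 360000 m = 8.33×10⁻⁵
On a pressure surface, geostrophic balance gives V_g = (g/f)|∂Z/∂n|:
V_g = 9.81 × 8.33×10⁻⁵ / 1.39×10⁻⁴ = 5.86 m/s
Converting: 5.86 m/s × 1.944 = 11 knots

11 knots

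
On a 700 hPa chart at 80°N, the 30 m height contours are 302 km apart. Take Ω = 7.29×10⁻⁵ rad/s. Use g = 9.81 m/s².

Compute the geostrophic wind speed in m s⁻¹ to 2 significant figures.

6.8 m s⁻¹

Coriolis parameter at 80°N:
f = 2Ω sin φ = 2 × 7.29×10⁻⁵ × sin 80° = 1.44×10⁻⁴ s⁻¹
Height gradient: |∂Z/∂n| = 30 m / 302000 m = 9.93×10⁻⁵
On a pressure surface, geostrophic balance gives V_g = (g/f)|∂Z/∂n|:
V_g = 9.81 × 9.93×10⁻⁵ / 1.44×10⁻⁴ = 6.79 m/s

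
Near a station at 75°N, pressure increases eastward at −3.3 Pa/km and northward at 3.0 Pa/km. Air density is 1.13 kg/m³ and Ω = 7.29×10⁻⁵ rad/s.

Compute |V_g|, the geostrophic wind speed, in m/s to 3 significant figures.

Coriolis parameter at 75°N:
f = 2Ω sin φ = 2 × 7.29×10⁻⁵ × sin 75° = 1.41×10⁻⁴ s⁻¹
Component geostrophic relations (x east, y north):
u_g = −(1/(fρ)) ∂P/∂y,  v_g = (1/(fρ)) ∂P/∂x
u_g = −(3.0×10⁻³)/(1.41×10⁻⁴ × 1.13) = −18.9 m/s;  v_g = (−3.3×10⁻³)/(1.41×10⁻⁴ × 1.13) = −20.7 m/s
|V_g| = √(u_g² + v_g²) = 28.0 m/s

28.0 m/s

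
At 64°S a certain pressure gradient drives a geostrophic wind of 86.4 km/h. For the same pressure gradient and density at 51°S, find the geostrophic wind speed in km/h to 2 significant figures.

With the same pressure gradient and density, V_g ∝ 1/f ∝ 1/sin φ.
V₂ = V₁ · sin φ₁ / sin φ₂ = 86.4 × sin 64° / sin 51°
V₂ = 86.4 × 0.8988/0.7771 = 100 km/h

100 km/h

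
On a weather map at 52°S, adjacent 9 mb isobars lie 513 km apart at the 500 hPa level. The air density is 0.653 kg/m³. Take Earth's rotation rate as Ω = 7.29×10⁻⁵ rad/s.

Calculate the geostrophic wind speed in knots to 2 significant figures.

45 knots

Coriolis parameter at 52°S:
f = 2Ω sin φ = 2 × 7.29×10⁻⁵ × sin 52° = 1.15×10⁻⁴ s⁻¹
Pressure gradient: |∂P/∂n| = 900 Pa / 513000 m = 1.75×10⁻³ Pa/m
Geostrophic balance (pressure-gradient force = Coriolis force):
V_g = (1/(fρ)) |∂P/∂n| = 1.75×10⁻³ / (1.15×10⁻⁴ × 0.653) = 23.4 m/s
Converting: 23.4 m/s × 1.944 = 45 knots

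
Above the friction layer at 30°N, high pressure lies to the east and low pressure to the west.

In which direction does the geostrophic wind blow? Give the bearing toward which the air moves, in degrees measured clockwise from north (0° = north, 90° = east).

000°

The pressure-gradient force points toward the west (bearing 270°).
Geostrophic balance: in the Northern Hemisphere the Coriolis force deflects motion to the right, so the geostrophic wind blows 90° to the right of the pressure-gradient force (low pressure on the left).
Rotating 270° by 90° clockwise gives 000° — the wind blows toward the north.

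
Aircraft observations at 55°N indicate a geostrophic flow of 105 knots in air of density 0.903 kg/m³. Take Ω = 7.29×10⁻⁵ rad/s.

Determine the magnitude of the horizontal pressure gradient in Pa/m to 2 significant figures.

5.8×10⁻³ Pa/m

Coriolis parameter at 55°N:
f = 2Ω sin φ = 2 × 7.29×10⁻⁵ × sin 55° = 1.19×10⁻⁴ s⁻¹
Wind speed in SI: 105 knots = 54.0 m/s
Geostrophic balance rearranged: |∂P/∂n| = f ρ V_g
|∂P/∂n| = 1.19×10⁻⁴ × 0.903 × 54.0 = 5.83×10⁻³ Pa/m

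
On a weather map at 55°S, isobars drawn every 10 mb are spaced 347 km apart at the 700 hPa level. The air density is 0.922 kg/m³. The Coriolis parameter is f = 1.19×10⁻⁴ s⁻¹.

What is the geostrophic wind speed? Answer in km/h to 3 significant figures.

Pressure gradient: |∂P/∂n| = 1000 Pa / 347000 m = 2.88×10⁻³ Pa/m
Geostrophic balance (pressure-gradient force = Coriolis force):
V_g = (1/(fρ)) |∂P/∂n| = 2.88×10⁻³ / (1.19×10⁻⁴ × 0.922) = 26.3 m/s
Converting: 26.3 m/s × 3.6 = 94.6 km/h

94.6 km/h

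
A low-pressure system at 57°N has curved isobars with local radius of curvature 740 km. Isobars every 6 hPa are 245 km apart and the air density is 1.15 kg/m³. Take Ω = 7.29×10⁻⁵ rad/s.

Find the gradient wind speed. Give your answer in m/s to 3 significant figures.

14.9 m/s

Coriolis parameter at 57°N:
f = 2Ω sin φ = 2 × 7.29×10⁻⁵ × sin 57° = 1.22×10⁻⁴ s⁻¹
Pressure gradient: |∂P/∂n| = 600 Pa / 245000 m = 2.45×10⁻³ Pa/m
Geostrophic speed: V_g = |∂P/∂n|/(fρ) = 2.45×10⁻³/(1.22×10⁻⁴ × 1.15) = 17.4 m/s
Around a low, centrifugal force acts outward with Coriolis, so pressure-gradient force balances both:
(1/ρ)|∂P/∂n| = fV + V²/R  →  V² + fR·V − fR·V_g = 0
With fR = 1.22×10⁻⁴ × 740×10³ m = 90.5 m/s:
V = [−fR + √((fR)² + 4 fR V_g)]/2 = [−90.5 + √(90.5² + 4×90.5×17.4)]/2 = 14.9 m/s
Subgeostrophic (V < V_g = 17.4 m/s), as expected around a low.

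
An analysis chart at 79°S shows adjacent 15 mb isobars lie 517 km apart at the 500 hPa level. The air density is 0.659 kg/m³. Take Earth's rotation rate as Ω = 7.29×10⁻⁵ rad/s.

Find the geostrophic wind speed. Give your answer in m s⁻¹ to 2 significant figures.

Coriolis parameter at 79°S:
f = 2Ω sin φ = 2 × 7.29×10⁻⁵ × sin 79° = 1.43×10⁻⁴ s⁻¹
Pressure gradient: |∂P/∂n| = 1500 Pa / 517000 m = 2.90×10⁻³ Pa/m
Geostrophic balance (pressure-gradient force = Coriolis force):
V_g = (1/(fρ)) |∂P/∂n| = 2.90×10⁻³ / (1.43×10⁻⁴ × 0.659) = 30.8 m/s

31 m s⁻¹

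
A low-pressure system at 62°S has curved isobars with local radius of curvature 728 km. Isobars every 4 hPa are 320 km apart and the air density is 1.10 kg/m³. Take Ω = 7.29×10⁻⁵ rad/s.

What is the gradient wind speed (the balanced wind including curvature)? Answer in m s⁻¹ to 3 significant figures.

Coriolis parameter at 62°S:
f = 2Ω sin φ = 2 × 7.29×10⁻⁵ × sin 62° = 1.29×10⁻⁴ s⁻¹
Pressure gradient: |∂P/∂n| = 400 Pa / 320000 m = 1.25×10⁻³ Pa/m
Geostrophic speed: V_g = |∂P/∂n|/(fρ) = 1.25×10⁻³/(1.29×10⁻⁴ × 1.10) = 8.83 m/s
Around a low, centrifugal force acts outward with Coriolis, so pressure-gradient force balances both:
(1/ρ)|∂P/∂n| = fV + V²/R  →  V² + fR·V − fR·V_g = 0
With fR = 1.29×10⁻⁴ × 728×10³ m = 93.7 m/s:
V = [−fR + √((fR)² + 4 fR V_g)]/2 = [−93.7 + √(93.7² + 4×93.7×8.83)]/2 = 8.12 m/s
Subgeostrophic (V < V_g = 8.83 m/s), as expected around a low.

8.12 m s⁻¹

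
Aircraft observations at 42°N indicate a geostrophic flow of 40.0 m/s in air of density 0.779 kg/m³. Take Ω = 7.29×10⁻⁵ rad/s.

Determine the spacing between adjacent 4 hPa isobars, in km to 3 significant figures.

132 km

Coriolis parameter at 42°N:
f = 2Ω sin φ = 2 × 7.29×10⁻⁵ × sin 42° = 9.76×10⁻⁵ s⁻¹
Geostrophic balance rearranged: |∂P/∂n| = f ρ V_g
|∂P/∂n| = 9.76×10⁻⁵ × 0.779 × 40.0 = 3.04×10⁻³ Pa/m
Isobar spacing: Δn = ΔP/|∂P/∂n| = 400 Pa / 3.04×10⁻³ Pa/m = 131581 m ≈ 132 km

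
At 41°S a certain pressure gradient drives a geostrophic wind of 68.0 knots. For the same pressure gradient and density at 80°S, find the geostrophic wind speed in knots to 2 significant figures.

With the same pressure gradient and density, V_g ∝ 1/f ∝ 1/sin φ.
V₂ = V₁ · sin φ₁ / sin φ₂ = 68.0 × sin 41° / sin 80°
V₂ = 68.0 × 0.6561/0.9848 = 45 knots

45 knots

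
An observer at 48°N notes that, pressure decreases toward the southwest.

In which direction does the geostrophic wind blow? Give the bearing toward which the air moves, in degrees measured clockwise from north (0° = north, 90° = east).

The pressure-gradient force points toward the southwest (bearing 225°).
Geostrophic balance: in the Northern Hemisphere the Coriolis force deflects motion to the right, so the geostrophic wind blows 90° to the right of the pressure-gradient force (low pressure on the left).
Rotating 225° by 90° clockwise gives 315° — the wind blows toward the northwest.

315°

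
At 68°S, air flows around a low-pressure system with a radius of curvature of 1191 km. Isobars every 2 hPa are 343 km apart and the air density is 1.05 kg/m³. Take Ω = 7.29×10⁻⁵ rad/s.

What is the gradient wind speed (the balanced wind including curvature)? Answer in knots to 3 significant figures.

Coriolis parameter at 68°S:
f = 2Ω sin φ = 2 × 7.29×10⁻⁵ × sin 68° = 1.35×10⁻⁴ s⁻¹
Pressure gradient: |∂P/∂n| = 200 Pa / 343000 m = 5.83×10⁻⁴ Pa/m
Geostrophic speed: V_g = |∂P/∂n|/(fρ) = 5.83×10⁻⁴/(1.35×10⁻⁴ × 1.05) = 4.11 m/s
Around a low, centrifugal force acts outward with Coriolis, so pressure-gradient force balances both:
(1/ρ)|∂P/∂n| = fV + V²/R  →  V² + fR·V − fR·V_g = 0
With fR = 1.35×10⁻⁴ × 1191×10³ m = 161 m/s:
V = [−fR + √((fR)² + 4 fR V_g)]/2 = [−161 + √(161² + 4×161×4.11)]/2 = 4.01 m/s
Subgeostrophic (V < V_g = 4.11 m/s), as expected around a low.
Converting: 4.01 m/s × 1.944 = 7.79 knots

7.79 knots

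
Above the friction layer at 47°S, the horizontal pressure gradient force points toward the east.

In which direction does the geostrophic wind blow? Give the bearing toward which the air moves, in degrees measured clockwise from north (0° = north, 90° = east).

000°

The pressure-gradient force points toward the east (bearing 090°).
Geostrophic balance: in the Southern Hemisphere the Coriolis force deflects motion to the left, so the geostrophic wind blows 90° to the left of the pressure-gradient force (low pressure on the right).
Rotating 090° by 90° counterclockwise gives 000° — the wind blows toward the north.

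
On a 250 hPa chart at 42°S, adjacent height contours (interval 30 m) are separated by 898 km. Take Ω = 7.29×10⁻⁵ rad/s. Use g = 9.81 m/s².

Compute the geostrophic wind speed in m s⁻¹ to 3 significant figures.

3.36 m s⁻¹

Coriolis parameter at 42°S:
f = 2Ω sin φ = 2 × 7.29×10⁻⁵ × sin 42° = 9.76×10⁻⁵ s⁻¹
Height gradient: |∂Z/∂n| = 30 m / 898000 m = 3.34×10⁻⁵
On a pressure surface, geostrophic balance gives V_g = (g/f)|∂Z/∂n|:
V_g = 9.81 × 3.34×10⁻⁵ / 9.76×10⁻⁵ = 3.36 m/s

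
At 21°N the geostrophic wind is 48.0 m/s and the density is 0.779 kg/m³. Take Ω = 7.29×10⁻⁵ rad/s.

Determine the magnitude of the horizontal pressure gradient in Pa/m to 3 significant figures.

1.95×10⁻³ Pa/m

Coriolis parameter at 21°N:
f = 2Ω sin φ = 2 × 7.29×10⁻⁵ × sin 21° = 5.23×10⁻⁵ s⁻¹
Geostrophic balance rearranged: |∂P/∂n| = f ρ V_g
|∂P/∂n| = 5.23×10⁻⁵ × 0.779 × 48.0 = 1.95×10⁻³ Pa/m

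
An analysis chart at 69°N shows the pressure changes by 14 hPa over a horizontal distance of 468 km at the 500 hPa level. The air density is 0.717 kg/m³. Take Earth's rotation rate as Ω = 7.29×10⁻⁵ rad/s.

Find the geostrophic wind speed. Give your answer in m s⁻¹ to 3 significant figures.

Coriolis parameter at 69°N:
f = 2Ω sin φ = 2 × 7.29×10⁻⁵ × sin 69° = 1.36×10⁻⁴ s⁻¹
Pressure gradient: |∂P/∂n| = 1400 Pa / 468000 m = 2.99×10⁻³ Pa/m
Geostrophic balance (pressure-gradient force = Coriolis force):
V_g = (1/(fρ)) |∂P/∂n| = 2.99×10⁻³ / (1.36×10⁻⁴ × 0.717) = 30.7 m/s

30.7 m s⁻¹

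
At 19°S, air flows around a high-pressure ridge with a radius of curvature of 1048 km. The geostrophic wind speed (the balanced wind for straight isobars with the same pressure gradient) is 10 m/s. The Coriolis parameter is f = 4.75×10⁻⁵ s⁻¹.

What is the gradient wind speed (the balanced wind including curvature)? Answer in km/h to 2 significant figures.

50 km/h

Around a high, pressure-gradient force acts outward with centrifugal, so Coriolis balances both:
fV = (1/ρ)|∂P/∂n| + V²/R  →  V² − fR·V + fR·V_g = 0
With fR = 4.75×10⁻⁵ × 1048×10³ m = 49.8 m/s:
V = [fR − √((fR)² − 4 fR V_g)]/2 = [49.8 − √(49.8² − 4×49.8×10)]/2 = 13.9 m/s
Supergeostrophic (V > V_g = 10 m/s), as expected around a high.
Converting: 13.9 m/s × 3.6 = 50 km/h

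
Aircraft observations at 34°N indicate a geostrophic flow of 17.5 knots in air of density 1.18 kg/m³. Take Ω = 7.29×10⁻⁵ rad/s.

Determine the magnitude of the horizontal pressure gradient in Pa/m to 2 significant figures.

8.7×10⁻⁴ Pa/m

Coriolis parameter at 34°N:
f = 2Ω sin φ = 2 × 7.29×10⁻⁵ × sin 34° = 8.15×10⁻⁵ s⁻¹
Wind speed in SI: 17.5 knots = 9.00 m/s
Geostrophic balance rearranged: |∂P/∂n| = f ρ V_g
|∂P/∂n| = 8.15×10⁻⁵ × 1.18 × 9.00 = 8.66×10⁻⁴ Pa/m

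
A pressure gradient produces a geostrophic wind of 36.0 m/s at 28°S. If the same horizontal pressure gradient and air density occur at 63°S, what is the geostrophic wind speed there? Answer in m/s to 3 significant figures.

19.0 m/s

With the same pressure gradient and density, V_g ∝ 1/f ∝ 1/sin φ.
V₂ = V₁ · sin φ₁ / sin φ₂ = 36.0 × sin 28° / sin 63°
V₂ = 36.0 × 0.4695/0.8910 = 19.0 m/s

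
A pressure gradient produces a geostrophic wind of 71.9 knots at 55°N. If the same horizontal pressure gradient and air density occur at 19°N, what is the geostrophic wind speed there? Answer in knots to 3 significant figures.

With the same pressure gradient and density, V_g ∝ 1/f ∝ 1/sin φ.
V₂ = V₁ · sin φ₁ / sin φ₂ = 71.9 × sin 55° / sin 19°
V₂ = 71.9 × 0.8192/0.3256 = 181 knots

181 knots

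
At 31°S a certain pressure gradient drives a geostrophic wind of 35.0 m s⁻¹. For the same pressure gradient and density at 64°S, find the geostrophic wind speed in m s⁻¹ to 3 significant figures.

20.1 m s⁻¹

With the same pressure gradient and density, V_g ∝ 1/f ∝ 1/sin φ.
V₂ = V₁ · sin φ₁ / sin φ₂ = 35.0 × sin 31° / sin 64°
V₂ = 35.0 × 0.5150/0.8988 = 20.1 m s⁻¹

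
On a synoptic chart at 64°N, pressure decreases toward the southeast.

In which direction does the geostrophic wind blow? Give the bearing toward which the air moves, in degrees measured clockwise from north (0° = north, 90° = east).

225°

The pressure-gradient force points toward the southeast (bearing 135°).
Geostrophic balance: in the Northern Hemisphere the Coriolis force deflects motion to the right, so the geostrophic wind blows 90° to the right of the pressure-gradient force (low pressure on the left).
Rotating 135° by 90° clockwise gives 225° — the wind blows toward the southwest.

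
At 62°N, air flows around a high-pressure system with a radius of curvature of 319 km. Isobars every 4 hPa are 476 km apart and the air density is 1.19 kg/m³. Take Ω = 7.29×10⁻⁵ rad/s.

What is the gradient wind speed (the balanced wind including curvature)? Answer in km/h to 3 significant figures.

23.5 km/h

Coriolis parameter at 62°N:
f = 2Ω sin φ = 2 × 7.29×10⁻⁵ × sin 62° = 1.29×10⁻⁴ s⁻¹
Pressure gradient: |∂P/∂n| = 400 Pa / 476000 m = 8.40×10⁻⁴ Pa/m
Geostrophic speed: V_g = |∂P/∂n|/(fρ) = 8.40×10⁻⁴/(1.29×10⁻⁴ × 1.19) = 5.49 m/s
Around a high, pressure-gradient force acts outward with centrifugal, so Coriolis balances both:
fV = (1/ρ)|∂P/∂n| + V²/R  →  V² − fR·V + fR·V_g = 0
With fR = 1.29×10⁻⁴ × 319×10³ m = 41.1 m/s:
V = [fR − √((fR)² − 4 fR V_g)]/2 = [41.1 − √(41.1² − 4×41.1×5.49)]/2 = 6.52 m/s
Supergeostrophic (V > V_g = 5.49 m/s), as expected around a high.
Converting: 6.52 m/s × 3.6 = 23.5 km/h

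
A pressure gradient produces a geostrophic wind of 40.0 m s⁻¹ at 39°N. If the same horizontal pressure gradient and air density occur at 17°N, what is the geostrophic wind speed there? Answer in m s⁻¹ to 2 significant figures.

With the same pressure gradient and density, V_g ∝ 1/f ∝ 1/sin φ.
V₂ = V₁ · sin φ₁ / sin φ₂ = 40.0 × sin 39° / sin 17°
V₂ = 40.0 × 0.6293/0.2924 = 86 m s⁻¹

86 m s⁻¹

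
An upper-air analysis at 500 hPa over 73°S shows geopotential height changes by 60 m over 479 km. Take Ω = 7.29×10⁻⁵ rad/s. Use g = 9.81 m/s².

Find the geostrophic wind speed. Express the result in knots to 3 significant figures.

17.1 knots

Coriolis parameter at 73°S:
f = 2Ω sin φ = 2 × 7.29×10⁻⁵ × sin 73° = 1.39×10⁻⁴ s⁻¹
Height gradient: |∂Z/∂n| = 60 m / 479000 m = 1.25×10⁻⁴
On a pressure surface, geostrophic balance gives V_g = (g/f)|∂Z/∂n|:
V_g = 9.81 × 1.25×10⁻⁴ / 1.39×10⁻⁴ = 8.81 m/s
Converting: 8.81 m/s × 1.944 = 17.1 knots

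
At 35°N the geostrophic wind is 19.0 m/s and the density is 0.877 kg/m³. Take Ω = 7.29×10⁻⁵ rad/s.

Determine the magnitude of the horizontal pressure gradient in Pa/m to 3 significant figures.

1.39×10⁻³ Pa/m

Coriolis parameter at 35°N:
f = 2Ω sin φ = 2 × 7.29×10⁻⁵ × sin 35° = 8.36×10⁻⁵ s⁻¹
Geostrophic balance rearranged: |∂P/∂n| = f ρ V_g
|∂P/∂n| = 8.36×10⁻⁵ × 0.877 × 19.0 = 1.39×10⁻³ Pa/m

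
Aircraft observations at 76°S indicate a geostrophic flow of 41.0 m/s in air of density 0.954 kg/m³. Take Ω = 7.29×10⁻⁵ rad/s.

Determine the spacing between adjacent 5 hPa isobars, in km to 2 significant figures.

90 km

Coriolis parameter at 76°S:
f = 2Ω sin φ = 2 × 7.29×10⁻⁵ × sin 76° = 1.41×10⁻⁴ s⁻¹
Geostrophic balance rearranged: |∂P/∂n| = f ρ V_g
|∂P/∂n| = 1.41×10⁻⁴ × 0.954 × 41.0 = 5.53×10⁻³ Pa/m
Isobar spacing: Δn = ΔP/|∂P/∂n| = 500 Pa / 5.53×10⁻³ Pa/m = 90360 m ≈ 90 km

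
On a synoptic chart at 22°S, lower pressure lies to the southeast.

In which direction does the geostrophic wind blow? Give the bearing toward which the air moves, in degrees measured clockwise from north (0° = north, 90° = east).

045°

The pressure-gradient force points toward the southeast (bearing 135°).
Geostrophic balance: in the Southern Hemisphere the Coriolis force deflects motion to the left, so the geostrophic wind blows 90° to the left of the pressure-gradient force (low pressure on the right).
Rotating 135° by 90° counterclockwise gives 045° — the wind blows toward the northeast.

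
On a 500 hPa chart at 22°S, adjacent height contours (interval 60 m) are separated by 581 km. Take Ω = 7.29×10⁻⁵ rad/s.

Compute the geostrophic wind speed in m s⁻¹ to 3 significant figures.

18.5 m s⁻¹

Coriolis parameter at 22°S:
f = 2Ω sin φ = 2 × 7.29×10⁻⁵ × sin 22° = 5.46×10⁻⁵ s⁻¹
Height gradient: |∂Z/∂n| = 60 m / 581000 m = 1.03×10⁻⁴
On a pressure surface, geostrophic balance gives V_g = (g/f)|∂Z/∂n|:
V_g = 9.81 × 1.03×10⁻⁴ / 5.46×10⁻⁵ = 18.5 m/s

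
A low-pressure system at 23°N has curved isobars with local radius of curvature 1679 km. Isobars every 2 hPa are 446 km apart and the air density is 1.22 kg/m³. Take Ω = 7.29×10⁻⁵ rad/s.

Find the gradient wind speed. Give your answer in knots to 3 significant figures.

11.8 knots

Coriolis parameter at 23°N:
f = 2Ω sin φ = 2 × 7.29×10⁻⁵ × sin 23° = 5.70×10⁻⁵ s⁻¹
Pressure gradient: |∂P/∂n| = 200 Pa / 446000 m = 4.48×10⁻⁴ Pa/m
Geostrophic speed: V_g = |∂P/∂n|/(fρ) = 4.48×10⁻⁴/(5.70×10⁻⁵ × 1.22) = 6.45 m/s
Around a low, centrifugal force acts outward with Coriolis, so pressure-gradient force balances both:
(1/ρ)|∂P/∂n| = fV + V²/R  →  V² + fR·V − fR·V_g = 0
With fR = 5.70×10⁻⁵ × 1679×10³ m = 95.7 m/s:
V = [−fR + √((fR)² + 4 fR V_g)]/2 = [−95.7 + √(95.7² + 4×95.7×6.45)]/2 = 6.07 m/s
Subgeostrophic (V < V_g = 6.45 m/s), as expected around a low.
Converting: 6.07 m/s × 1.944 = 11.8 knots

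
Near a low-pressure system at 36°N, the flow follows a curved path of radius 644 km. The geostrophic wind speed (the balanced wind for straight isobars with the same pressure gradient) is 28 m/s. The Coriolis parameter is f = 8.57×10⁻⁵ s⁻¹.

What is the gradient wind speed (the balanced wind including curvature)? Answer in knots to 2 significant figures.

40 knots

Around a low, centrifugal force acts outward with Coriolis, so pressure-gradient force balances both:
(1/ρ)|∂P/∂n| = fV + V²/R  →  V² + fR·V − fR·V_g = 0
With fR = 8.57×10⁻⁵ × 644×10³ m = 55.2 m/s:
V = [−fR + √((fR)² + 4 fR V_g)]/2 = [−55.2 + √(55.2² + 4×55.2×28)]/2 = 20.4 m/s
Subgeostrophic (V < V_g = 28 m/s), as expected around a low.
Converting: 20.4 m/s × 1.944 = 40 knots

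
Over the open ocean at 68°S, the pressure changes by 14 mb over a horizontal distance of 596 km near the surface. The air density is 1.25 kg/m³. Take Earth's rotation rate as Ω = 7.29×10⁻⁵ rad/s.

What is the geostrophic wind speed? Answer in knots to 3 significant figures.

27.0 knots

Coriolis parameter at 68°S:
f = 2Ω sin φ = 2 × 7.29×10⁻⁵ × sin 68° = 1.35×10⁻⁴ s⁻¹
Pressure gradient: |∂P/∂n| = 1400 Pa / 596000 m = 2.35×10⁻³ Pa/m
Geostrophic balance (pressure-gradient force = Coriolis force):
V_g = (1/(fρ)) |∂P/∂n| = 2.35×10⁻³ / (1.35×10⁻⁴ × 1.25) = 13.9 m/s
Converting: 13.9 m/s × 1.944 = 27.0 knots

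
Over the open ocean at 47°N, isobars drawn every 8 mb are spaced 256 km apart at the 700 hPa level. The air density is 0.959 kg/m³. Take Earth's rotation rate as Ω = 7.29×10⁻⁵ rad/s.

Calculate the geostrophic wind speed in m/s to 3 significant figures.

30.6 m/s

Coriolis parameter at 47°N:
f = 2Ω sin φ = 2 × 7.29×10⁻⁵ × sin 47° = 1.07×10⁻⁴ s⁻¹
Pressure gradient: |∂P/∂n| = 800 Pa / 256000 m = 3.12×10⁻³ Pa/m
Geostrophic balance (pressure-gradient force = Coriolis force):
V_g = (1/(fρ)) |∂P/∂n| = 3.12×10⁻³ / (1.07×10⁻⁴ × 0.959) = 30.6 m/s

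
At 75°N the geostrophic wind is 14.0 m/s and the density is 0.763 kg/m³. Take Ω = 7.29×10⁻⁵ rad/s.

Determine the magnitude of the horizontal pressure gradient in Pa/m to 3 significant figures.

Coriolis parameter at 75°N:
f = 2Ω sin φ = 2 × 7.29×10⁻⁵ × sin 75° = 1.41×10⁻⁴ s⁻¹
Geostrophic balance rearranged: |∂P/∂n| = f ρ V_g
|∂P/∂n| = 1.41×10⁻⁴ × 0.763 × 14.0 = 1.50×10⁻³ Pa/m

1.50×10⁻³ Pa/m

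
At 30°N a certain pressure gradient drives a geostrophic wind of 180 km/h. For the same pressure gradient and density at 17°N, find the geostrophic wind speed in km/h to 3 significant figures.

With the same pressure gradient and density, V_g ∝ 1/f ∝ 1/sin φ.
V₂ = V₁ · sin φ₁ / sin φ₂ = 180 × sin 30° / sin 17°
V₂ = 180 × 0.5000/0.2924 = 308 km/h

308 km/h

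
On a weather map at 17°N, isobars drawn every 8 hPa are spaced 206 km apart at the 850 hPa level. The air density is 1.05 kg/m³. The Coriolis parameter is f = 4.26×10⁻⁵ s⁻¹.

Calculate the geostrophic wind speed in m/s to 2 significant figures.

Pressure gradient: |∂P/∂n| = 800 Pa / 206000 m = 3.88×10⁻³ Pa/m
Geostrophic balance (pressure-gradient force = Coriolis force):
V_g = (1/(fρ)) |∂P/∂n| = 3.88×10⁻³ / (4.26×10⁻⁵ × 1.05) = 86.8 m/s

87 m/s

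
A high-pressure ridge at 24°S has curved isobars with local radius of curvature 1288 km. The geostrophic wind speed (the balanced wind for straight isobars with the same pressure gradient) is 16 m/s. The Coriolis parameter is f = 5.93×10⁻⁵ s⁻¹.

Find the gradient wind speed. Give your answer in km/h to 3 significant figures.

82.1 km/h

Around a high, pressure-gradient force acts outward with centrifugal, so Coriolis balances both:
fV = (1/ρ)|∂P/∂n| + V²/R  →  V² − fR·V + fR·V_g = 0
With fR = 5.93×10⁻⁵ × 1288×10³ m = 76.4 m/s:
V = [fR − √((fR)² − 4 fR V_g)]/2 = [76.4 − √(76.4² − 4×76.4×16)]/2 = 22.8 m/s
Supergeostrophic (V > V_g = 16 m/s), as expected around a high.
Converting: 22.8 m/s × 3.6 = 82.1 km/h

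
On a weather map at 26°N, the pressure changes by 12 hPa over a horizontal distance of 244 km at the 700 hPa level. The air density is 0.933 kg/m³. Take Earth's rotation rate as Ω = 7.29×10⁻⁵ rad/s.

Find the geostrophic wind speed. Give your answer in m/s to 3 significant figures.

82.5 m/s

Coriolis parameter at 26°N:
f = 2Ω sin φ = 2 × 7.29×10⁻⁵ × sin 26° = 6.39×10⁻⁵ s⁻¹
Pressure gradient: |∂P/∂n| = 1200 Pa / 244000 m = 4.92×10⁻³ Pa/m
Geostrophic balance (pressure-gradient force = Coriolis force):
V_g = (1/(fρ)) |∂P/∂n| = 4.92×10⁻³ / (6.39×10⁻⁵ × 0.933) = 82.5 m/s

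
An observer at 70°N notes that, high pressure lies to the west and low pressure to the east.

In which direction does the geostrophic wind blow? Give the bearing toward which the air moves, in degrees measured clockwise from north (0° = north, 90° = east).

180°

The pressure-gradient force points toward the east (bearing 090°).
Geostrophic balance: in the Northern Hemisphere the Coriolis force deflects motion to the right, so the geostrophic wind blows 90° to the right of the pressure-gradient force (low pressure on the left).
Rotating 090° by 90° clockwise gives 180° — the wind blows toward the south.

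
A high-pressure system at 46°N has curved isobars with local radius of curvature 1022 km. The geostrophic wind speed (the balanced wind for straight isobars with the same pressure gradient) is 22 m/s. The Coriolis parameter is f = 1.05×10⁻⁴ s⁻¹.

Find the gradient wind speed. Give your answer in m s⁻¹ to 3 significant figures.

Around a high, pressure-gradient force acts outward with centrifugal, so Coriolis balances both:
fV = (1/ρ)|∂P/∂n| + V²/R  →  V² − fR·V + fR·V_g = 0
With fR = 1.05×10⁻⁴ × 1022×10³ m = 107 m/s:
V = [fR − √((fR)² − 4 fR V_g)]/2 = [107 − √(107² − 4×107×22)]/2 = 30.9 m/s
Supergeostrophic (V > V_g = 22 m/s), as expected around a high.

30.9 m s⁻¹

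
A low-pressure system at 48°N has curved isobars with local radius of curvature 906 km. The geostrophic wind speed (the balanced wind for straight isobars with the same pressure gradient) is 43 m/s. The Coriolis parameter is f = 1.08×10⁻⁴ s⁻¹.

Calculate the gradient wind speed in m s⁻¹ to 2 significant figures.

Around a low, centrifugal force acts outward with Coriolis, so pressure-gradient force balances both:
(1/ρ)|∂P/∂n| = fV + V²/R  →  V² + fR·V − fR·V_g = 0
With fR = 1.08×10⁻⁴ × 906×10³ m = 97.8 m/s:
V = [−fR + √((fR)² + 4 fR V_g)]/2 = [−97.8 + √(97.8² + 4×97.8×43)]/2 = 32.3 m/s
Subgeostrophic (V < V_g = 43 m/s), as expected around a low.

32 m s⁻¹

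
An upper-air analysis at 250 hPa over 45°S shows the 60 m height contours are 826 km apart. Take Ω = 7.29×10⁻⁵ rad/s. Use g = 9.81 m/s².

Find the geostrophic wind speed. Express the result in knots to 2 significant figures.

Coriolis parameter at 45°S:
f = 2Ω sin φ = 2 × 7.29×10⁻⁵ × sin 45° = 1.03×10⁻⁴ s⁻¹
Height gradient: |∂Z/∂n| = 60 m / 826000 m = 7.26×10⁻⁵
On a pressure surface, geostrophic balance gives V_g = (g/f)|∂Z/∂n|:
V_g = 9.81 × 7.26×10⁻⁵ / 1.03×10⁻⁴ = 6.91 m/s
Converting: 6.91 m/s × 1.944 = 13 knots

13 knots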